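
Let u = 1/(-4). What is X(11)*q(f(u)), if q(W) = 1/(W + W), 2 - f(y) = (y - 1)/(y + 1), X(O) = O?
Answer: 3/2 ≈ 1.5000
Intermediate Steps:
u = -1/4 ≈ -0.25000
f(y) = 2 - (-1 + y)/(1 + y) (f(y) = 2 - (y - 1)/(y + 1) = 2 - (-1 + y)/(1 + y))
q(W) = 1/(2*W)
X(11)*q(f(u)) = 11*(1/(2*(((3 - 1/4)/(1 - 1/4))))) = 11*(1/(2*(((11/4)/(3/4))))) = 11*(1/(2*(((4/3)*(11/4))))) = 11*(1/(2*(11/3))) = 11*((1/2)*(3/11)) = 11*(3/22) = 3/2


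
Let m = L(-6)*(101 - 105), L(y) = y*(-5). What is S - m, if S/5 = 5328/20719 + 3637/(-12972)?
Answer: 32220823225/268766868 ≈ 119.88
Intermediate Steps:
L(y) = -5*y
S = -31200935/268766868 (S = 5*(5328/20719 + 3637/(-12972)) = 5*(5328*(1/20719) + 3637*(-1/12972)) = 5*(5328/20719 - 3637/12972) = 5*(-6240187/268766868) = -31200935/268766868 ≈ -0.11609)
m = -120 (m = (-5*(-6))*(101 - 105) = 30*(-4) = -120)
S - m = -31200935/268766868 - 1*(-120) = -31200935/268766868 + 120 = 32220823225/268766868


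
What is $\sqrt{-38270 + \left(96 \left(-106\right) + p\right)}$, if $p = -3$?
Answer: $i \sqrt{48449} \approx 220.11 i$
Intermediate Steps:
$\sqrt{-38270 + \left(96 \left(-106\right) + p\right)} = \sqrt{-38270 + \left(96 \left(-106\right) - 3\right)} = \sqrt{-38270 - 10179} = \sqrt{-48449} = i \sqrt{48449}$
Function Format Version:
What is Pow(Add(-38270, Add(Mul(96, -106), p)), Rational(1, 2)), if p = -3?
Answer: Mul(I, Pow(48449, Rational(1, 2))) ≈ Mul(220.11, I)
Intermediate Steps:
Pow(Add(-38270, Add(Mul(96, -106), p)), Rational(1, 2)) = Pow(Add(-38270, Add(Mul(96, -106), -3)), Rational(1, 2)) = Pow(Add(-38270, Add(-10176, -3)), Rational(1, 2)) = Pow(Add(-38270, -10179), Rational(1, 2)) = Pow(-48449, Rational(1, 2)) = Mul(I, Pow(48449, Rational(1, 2)))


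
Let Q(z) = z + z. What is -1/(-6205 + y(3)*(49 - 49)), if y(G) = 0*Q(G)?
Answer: 1/6205 ≈ 0.00016116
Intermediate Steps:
Q(z) = 2*z
y(G) = 0 (y(G) = 0*(2*G) = 0)
-1/(-6205 + y(3)*(49 - 49)) = -1/(-6205 + 0*(49 - 49)) = -1/(-6205 + 0*0) = -1/(-6205 + 0) = -1/(-6205) = -1*(-1/6205) = 1/6205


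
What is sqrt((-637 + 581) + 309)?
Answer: sqrt(253) ≈ 15.906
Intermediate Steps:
sqrt((-637 + 581) + 309) = sqrt(-56 + 309) = sqrt(253)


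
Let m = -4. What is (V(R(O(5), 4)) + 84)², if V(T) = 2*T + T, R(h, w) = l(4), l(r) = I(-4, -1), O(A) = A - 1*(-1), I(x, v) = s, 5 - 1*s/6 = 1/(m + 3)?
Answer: 36864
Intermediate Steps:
s = 36 (s = 30 - 6/(-4 + 3) = 30 - 6/(-1) = 30 - 6*(-1) = 30 + 6 = 36)
I(x, v) = 36
O(A) = 1 + A (O(A) = A + 1 = 1 + A)
l(r) = 36
R(h, w) = 36
V(T) = 3*T
(V(R(O(5), 4)) + 84)² = (3*36 + 84)² = (108 + 84)² = 192² = 36864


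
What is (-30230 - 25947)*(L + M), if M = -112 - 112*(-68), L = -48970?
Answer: 2329435482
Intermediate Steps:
M = 7504 (M = -112 + 7616 = 7504)
(-30230 - 25947)*(L + M) = (-30230 - 25947)*(-48970 + 7504) = -56177*(-41466) = 2329435482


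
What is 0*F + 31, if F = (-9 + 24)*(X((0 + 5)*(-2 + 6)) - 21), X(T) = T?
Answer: 31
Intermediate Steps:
F = -15 (F = (-9 + 24)*((0 + 5)*(-2 + 6) - 21) = 15*(5*4 - 21) = 15*(20 - 21) = 15*(-1) = -15)
0*F + 31 = 0*(-15) + 31 = 0 + 31 = 31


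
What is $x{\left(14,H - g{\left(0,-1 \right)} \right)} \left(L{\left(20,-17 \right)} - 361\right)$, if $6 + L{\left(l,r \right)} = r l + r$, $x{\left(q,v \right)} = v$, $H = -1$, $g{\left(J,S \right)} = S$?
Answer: $0$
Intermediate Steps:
$L{\left(l,r \right)} = -6 + r + l r$ ($L{\left(l,r \right)} = -6 + \left(r l + r\right) = -6 + \left(l r + r\right) = -6 + \left(r + l r\right) = -6 + r + l r$)
$x{\left(14,H - g{\left(0,-1 \right)} \right)} \left(L{\left(20,-17 \right)} - 361\right) = \left(-1 - -1\right) \left(\left(-6 - 17 + 20 \left(-17\right)\right) - 361\right) = \left(-1 + 1\right) \left(\left(-6 - 17 - 340\right) - 361\right) = 0 \left(-363 - 361\right) = 0 \left(-724\right) = 0$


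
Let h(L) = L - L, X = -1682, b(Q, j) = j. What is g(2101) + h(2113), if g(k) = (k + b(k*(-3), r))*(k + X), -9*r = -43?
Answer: 7940888/9 ≈ 8.8232e+5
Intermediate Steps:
r = 43/9 (r = -⅑*(-43) = 43/9 ≈ 4.7778)
g(k) = (-1682 + k)*(43/9 + k) (g(k) = (k + 43/9)*(k - 1682) = (43/9 + k)*(-1682 + k) = (-1682 + k)*(43/9 + k))
h(L) = 0
g(2101) + h(2113) = (-72326/9 + 2101² - 15095/9*2101) + 0 = (-72326/9 + 4414201 - 31714595/9) + 0 = 7940888/9 + 0 = 7940888/9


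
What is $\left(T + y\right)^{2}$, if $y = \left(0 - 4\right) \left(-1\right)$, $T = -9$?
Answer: $25$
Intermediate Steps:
$y = 4$ ($y = \left(-4\right) \left(-1\right) = 4$)
$\left(T + y\right)^{2} = \left(-9 + 4\right)^{2} = \left(-5\right)^{2} = 25$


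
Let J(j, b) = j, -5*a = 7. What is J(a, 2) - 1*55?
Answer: -282/5 ≈ -56.400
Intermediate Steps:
a = -7/5 (a = -1/5*7 = -7/5 ≈ -1.4000)
J(a, 2) - 1*55 = -7/5 - 1*55 = -7/5 - 55 = -282/5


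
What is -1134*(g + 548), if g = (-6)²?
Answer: -662256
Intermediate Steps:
g = 36
-1134*(g + 548) = -1134*(36 + 548) = -1134*584 = -662256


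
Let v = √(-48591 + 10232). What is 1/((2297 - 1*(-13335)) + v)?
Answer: 15632/244397783 - I*√38359/244397783 ≈ 6.3961e-5 - 8.0138e-7*I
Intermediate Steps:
v = I*√38359 (v = √(-38359) = I*√38359 ≈ 195.85*I)
1/((2297 - 1*(-13335)) + v) = 1/((2297 - 1*(-13335)) + I*√38359) = 1/((2297 + 13335) + I*√38359) = 1/(15632 + I*√38359)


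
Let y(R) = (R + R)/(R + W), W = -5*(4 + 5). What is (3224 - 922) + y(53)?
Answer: 9261/4 ≈ 2315.3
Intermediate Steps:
W = -45 (W = -5*9 = -45)
y(R) = 2*R/(-45 + R) (y(R) = (R + R)/(R - 45) = (2*R)/(-45 + R) = 2*R/(-45 + R))
(3224 - 922) + y(53) = (3224 - 922) + 2*53/(-45 + 53) = 2302 + 2*53/8 = 2302 + 2*53*(1/8) = 2302 + 53/4 = 9261/4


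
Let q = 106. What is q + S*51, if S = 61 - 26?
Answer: 1891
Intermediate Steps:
S = 35
q + S*51 = 106 + 35*51 = 106 + 1785 = 1891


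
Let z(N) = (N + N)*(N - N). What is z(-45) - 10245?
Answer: -10245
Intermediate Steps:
z(N) = 0 (z(N) = (2*N)*0 = 0)
z(-45) - 10245 = 0 - 10245 = -10245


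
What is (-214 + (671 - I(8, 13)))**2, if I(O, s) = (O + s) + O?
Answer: 183184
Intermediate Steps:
I(O, s) = s + 2*O
(-214 + (671 - I(8, 13)))**2 = (-214 + (671 - (13 + 2*8)))**2 = (-214 + (671 - (13 + 16)))**2 = (-214 + (671 - 1*29))**2 = (-214 + (671 - 29))**2 = (-214 + 642)**2 = 428**2 = 183184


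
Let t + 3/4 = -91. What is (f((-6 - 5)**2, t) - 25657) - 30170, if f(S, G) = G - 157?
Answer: -224303/4 ≈ -56076.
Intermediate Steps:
t = -367/4 (t = -3/4 - 91 = -367/4 ≈ -91.750)
f(S, G) = -157 + G
(f((-6 - 5)**2, t) - 25657) - 30170 = ((-157 - 367/4) - 25657) - 30170 = (-995/4 - 25657) - 30170 = -103623/4 - 30170 = -224303/4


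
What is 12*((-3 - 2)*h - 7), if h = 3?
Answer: -264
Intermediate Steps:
12*((-3 - 2)*h - 7) = 12*((-3 - 2)*3 - 7) = 12*(-5*3 - 7) = 12*(-15 - 7) = 12*(-22) = -264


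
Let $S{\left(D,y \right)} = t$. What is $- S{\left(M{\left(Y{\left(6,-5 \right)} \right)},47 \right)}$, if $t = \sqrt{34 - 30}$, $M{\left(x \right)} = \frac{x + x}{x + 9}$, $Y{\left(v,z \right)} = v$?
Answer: $-2$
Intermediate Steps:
$M{\left(x \right)} = \frac{2 x}{9 + x}$
$t = 2$ ($t = \sqrt{4} = 2$)
$S{\left(D,y \right)} = 2$
$- S{\left(M{\left(Y{\left(6,-5 \right)} \right)},47 \right)} = \left(-1\right) 2 = -2$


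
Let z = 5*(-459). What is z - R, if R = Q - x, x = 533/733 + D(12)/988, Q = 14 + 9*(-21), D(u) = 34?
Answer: -767380477/362102 ≈ -2119.2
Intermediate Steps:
z = -2295
Q = -175 (Q = 14 - 189 = -175)
x = 275763/362102 (x = 533/733 + 34/988 = 533*(1/733) + 34*(1/988) = 533/733 + 17/494 = 275763/362102 ≈ 0.76156)
R = -63643613/362102 (R = -175 - 1*275763/362102 = -175 - 275763/362102 = -63643613/362102 ≈ -175.76)
z - R = -2295 - 1*(-63643613/362102) = -2295 + 63643613/362102 = -767380477/362102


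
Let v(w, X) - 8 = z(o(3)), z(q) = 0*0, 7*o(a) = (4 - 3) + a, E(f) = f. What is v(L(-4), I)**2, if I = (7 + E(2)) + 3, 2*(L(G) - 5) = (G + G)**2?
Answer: 64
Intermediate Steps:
L(G) = 5 + 2*G**2 (L(G) = 5 + (G + G)**2/2 = 5 + (2*G)**2/2 = 5 + (4*G**2)/2 = 5 + 2*G**2)
o(a) = 1/7 + a/7 (o(a) = ((4 - 3) + a)/7 = (1 + a)/7 = 1/7 + a/7)
I = 12 (I = (7 + 2) + 3 = 9 + 3 = 12)
z(q) = 0
v(w, X) = 8 (v(w, X) = 8 + 0 = 8)
v(L(-4), I)**2 = 8**2 = 64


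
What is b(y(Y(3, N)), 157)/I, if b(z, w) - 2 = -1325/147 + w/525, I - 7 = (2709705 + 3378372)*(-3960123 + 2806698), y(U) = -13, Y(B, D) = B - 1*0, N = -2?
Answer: 12338/12903182642706825 ≈ 9.5620e-13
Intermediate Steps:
Y(B, D) = B (Y(B, D) = B + 0 = B)
I = -7022140213718 (I = 7 + (2709705 + 3378372)*(-3960123 + 2806698) = 7 + 6088077*(-1153425) = 7 - 7022140213725 = -7022140213718)
b(z, w) = -1031/147 + w/525 (b(z, w) = 2 + (-1325/147 + w/525) = -1031/147 + w/525)
b(y(Y(3, N)), 157)/I = (-1031/147 + (1/525)*157)/(-7022140213718) = (-1031/147 + 157/525)*(-1/7022140213718) = -24676/3675*(-1/7022140213718) = 12338/12903182642706825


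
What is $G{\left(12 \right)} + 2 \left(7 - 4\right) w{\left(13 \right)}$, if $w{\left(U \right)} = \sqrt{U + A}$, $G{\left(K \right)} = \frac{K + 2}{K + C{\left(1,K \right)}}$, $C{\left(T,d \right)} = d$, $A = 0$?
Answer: $\frac{7}{12} + 6 \sqrt{13} \approx 22.217$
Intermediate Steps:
$G{\left(K \right)} = \frac{2 + K}{2 K}$ ($G{\left(K \right)} = \frac{K + 2}{K + K} = \frac{2 + K}{2 K}$)
$w{\left(U \right)} = \sqrt{U}$ ($w{\left(U \right)} = \sqrt{U + 0} = \sqrt{U}$)
$G{\left(12 \right)} + 2 \left(7 - 4\right) w{\left(13 \right)} = \frac{2 + 12}{2 \cdot 12} + 2 \left(7 - 4\right) \sqrt{13} = \frac{1}{2} \cdot \frac{1}{12} \cdot 14 + 2 \cdot 3 \sqrt{13} = \frac{7}{12} + 6 \sqrt{13}$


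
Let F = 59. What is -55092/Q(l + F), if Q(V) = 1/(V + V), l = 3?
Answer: -6831408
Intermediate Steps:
Q(V) = 1/(2*V)
-55092/Q(l + F) = -55092/(1/(2*(3 + 59))) = -55092/((1/2)/62) = -55092/((1/2)*(1/62)) = -55092/1/124 = -55092*124 = -6831408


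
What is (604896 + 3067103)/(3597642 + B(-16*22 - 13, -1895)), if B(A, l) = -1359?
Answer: 3671999/3596283 ≈ 1.0211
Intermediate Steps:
(604896 + 3067103)/(3597642 + B(-16*22 - 13, -1895)) = (604896 + 3067103)/(3597642 - 1359) = 3671999/3596283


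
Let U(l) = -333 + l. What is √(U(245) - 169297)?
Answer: I*√169385 ≈ 411.56*I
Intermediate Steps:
√(U(245) - 169297) = √((-333 + 245) - 169297) = √(-88 - 169297) = √(-169385) = I*√169385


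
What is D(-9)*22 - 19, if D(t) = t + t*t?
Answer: 1565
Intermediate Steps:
D(t) = t + t²
D(-9)*22 - 19 = -9*(1 - 9)*22 - 19 = -9*(-8)*22 - 19 = 72*22 - 19 = 1584 - 19 = 1565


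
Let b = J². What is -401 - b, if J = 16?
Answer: -657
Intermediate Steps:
b = 256 (b = 16² = 256)
-401 - b = -401 - 1*256 = -401 - 256 = -657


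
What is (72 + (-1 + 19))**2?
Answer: 8100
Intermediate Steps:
(72 + (-1 + 19))**2 = (72 + 18)**2 = 90**2 = 8100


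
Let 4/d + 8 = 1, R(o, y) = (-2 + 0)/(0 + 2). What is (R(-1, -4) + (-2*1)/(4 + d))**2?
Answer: 361/144 ≈ 2.5069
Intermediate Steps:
R(o, y) = -1 (R(o, y) = -2/2 = -2*1/2 = -1)
d = -4/7 (d = 4/(-8 + 1) = 4/(-7) = 4*(-1/7) = -4/7 ≈ -0.57143)
(R(-1, -4) + (-2*1)/(4 + d))**2 = (-1 + (-2*1)/(4 - 4/7))**2 = (-1 - 2/24/7)**2 = (-1 - 2*7/24)**2 = (-1 - 7/12)**2 = (-19/12)**2 = 361/144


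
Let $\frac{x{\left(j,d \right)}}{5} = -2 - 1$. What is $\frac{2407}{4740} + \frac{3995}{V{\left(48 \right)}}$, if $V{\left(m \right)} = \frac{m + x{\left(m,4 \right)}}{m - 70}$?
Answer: $- \frac{12621793}{4740} \approx -2662.8$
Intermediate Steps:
$x{\left(j,d \right)} = -15$ ($x{\left(j,d \right)} = 5 \left(-2 - 1\right) = 5 \left(-3\right) = -15$)
$V{\left(m \right)} = \frac{-15 + m}{-70 + m}$ ($V{\left(m \right)} = \frac{m - 15}{m - 70} = \frac{-15 + m}{-70 + m}$)
$\frac{2407}{4740} + \frac{3995}{V{\left(48 \right)}} = \frac{2407}{4740} + \frac{3995}{\frac{1}{-70 + 48} \left(-15 + 48\right)} = 2407 \cdot \frac{1}{4740} + \frac{3995}{\frac{1}{-22} \cdot 33} = \frac{2407}{4740} + \frac{3995}{\left(- \frac{1}{22}\right) 33} = \frac{2407}{4740} + \frac{3995}{- \frac{3}{2}} = \frac{2407}{4740} + 3995 \left(- \frac{2}{3}\right) = \frac{2407}{4740} - \frac{7990}{3} = - \frac{12621793}{4740}$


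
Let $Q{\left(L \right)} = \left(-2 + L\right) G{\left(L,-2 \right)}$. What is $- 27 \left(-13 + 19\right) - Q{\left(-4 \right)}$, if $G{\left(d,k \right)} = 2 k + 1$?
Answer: $-180$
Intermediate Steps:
$G{\left(d,k \right)} = 1 + 2 k$
$Q{\left(L \right)} = 6 - 3 L$ ($Q{\left(L \right)} = \left(-2 + L\right) \left(1 + 2 \left(-2\right)\right) = \left(-2 + L\right) \left(1 - 4\right) = \left(-2 + L\right) \left(-3\right) = 6 - 3 L$)
$- 27 \left(-13 + 19\right) - Q{\left(-4 \right)} = - 27 \left(-13 + 19\right) - \left(6 - -12\right) = \left(-27\right) 6 - \left(6 + 12\right) = -162 - 18 = -180$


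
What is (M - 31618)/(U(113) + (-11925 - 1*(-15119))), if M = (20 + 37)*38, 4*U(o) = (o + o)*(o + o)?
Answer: -29452/15963 ≈ -1.8450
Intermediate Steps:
U(o) = o**2 (U(o) = ((o + o)*(o + o))/4 = ((2*o)*(2*o))/4 = (4*o**2)/4 = o**2)
M = 2166 (M = 57*38 = 2166)
(M - 31618)/(U(113) + (-11925 - 1*(-15119))) = (2166 - 31618)/(113**2 + (-11925 - 1*(-15119))) = -29452/(12769 + (-11925 + 15119)) = -29452/(12769 + 3194) = -29452/15963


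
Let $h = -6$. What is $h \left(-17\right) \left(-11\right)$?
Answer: $-1122$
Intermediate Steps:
$h \left(-17\right) \left(-11\right) = \left(-6\right) \left(-17\right) \left(-11\right) = 102 \left(-11\right) = -1122$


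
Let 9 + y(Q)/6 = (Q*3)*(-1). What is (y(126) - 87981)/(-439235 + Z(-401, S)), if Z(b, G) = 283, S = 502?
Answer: 90303/438952 ≈ 0.20572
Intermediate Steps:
y(Q) = -54 - 18*Q (y(Q) = -54 + 6*((Q*3)*(-1)) = -54 + 6*((3*Q)*(-1)) = -54 + 6*(-3*Q) = -54 - 18*Q)
(y(126) - 87981)/(-439235 + Z(-401, S)) = ((-54 - 18*126) - 87981)/(-439235 + 283) = ((-54 - 2268) - 87981)/(-438952) = (-2322 - 87981)*(-1/438952) = -90303*(-1/438952) = 90303/438952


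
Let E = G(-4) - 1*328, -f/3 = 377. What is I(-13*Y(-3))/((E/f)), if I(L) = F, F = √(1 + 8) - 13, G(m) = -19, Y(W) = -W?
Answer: -11310/347 ≈ -32.594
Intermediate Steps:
f = -1131 (f = -3*377 = -1131)
E = -347 (E = -19 - 1*328 = -19 - 328 = -347)
F = -10 (F = √9 - 13 = 3 - 13 = -10)
I(L) = -10
I(-13*Y(-3))/((E/f)) = -10/((-347/(-1131))) = -10/((-347*(-1/1131))) = -10/347/1131 = -10*1131/347 = -11310/347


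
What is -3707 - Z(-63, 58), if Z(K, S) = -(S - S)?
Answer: -3707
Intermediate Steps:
Z(K, S) = 0 (Z(K, S) = -1*0 = 0)
-3707 - Z(-63, 58) = -3707 - 1*0 = -3707 + 0 = -3707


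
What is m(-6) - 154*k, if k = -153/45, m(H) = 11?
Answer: 2673/5 ≈ 534.60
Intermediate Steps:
k = -17/5 (k = -153/45 = -1*17/5 = -17/5 ≈ -3.4000)
m(-6) - 154*k = 11 - 154*(-17/5) = 11 + 2618/5 = 2673/5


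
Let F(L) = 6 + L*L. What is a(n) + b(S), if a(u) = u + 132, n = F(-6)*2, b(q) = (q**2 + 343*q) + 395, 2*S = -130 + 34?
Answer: -13549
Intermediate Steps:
S = -48 (S = (-130 + 34)/2 = (1/2)*(-96) = -48)
F(L) = 6 + L**2
b(q) = 395 + q**2 + 343*q
n = 84 (n = (6 + (-6)**2)*2 = (6 + 36)*2 = 42*2 = 84)
a(u) = 132 + u
a(n) + b(S) = (132 + 84) + (395 + (-48)**2 + 343*(-48)) = 216 + (395 + 2304 - 16464) = 216 - 13765 = -13549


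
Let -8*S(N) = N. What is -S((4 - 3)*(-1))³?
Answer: -1/512 ≈ -0.0019531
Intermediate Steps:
S(N) = -N/8
-S((4 - 3)*(-1))³ = -(-(4 - 3)*(-1)/8)³ = -(-(-1)/8)³ = -(-⅛*(-1))³ = -(⅛)³ = -1*1/512 = -1/512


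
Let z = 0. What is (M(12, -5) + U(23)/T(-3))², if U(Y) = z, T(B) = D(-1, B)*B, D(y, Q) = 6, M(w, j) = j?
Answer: 25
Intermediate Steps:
T(B) = 6*B
U(Y) = 0
(M(12, -5) + U(23)/T(-3))² = (-5 + 0/((6*(-3))))² = (-5 + 0/(-18))² = (-5 + 0*(-1/18))² = (-5 + 0)² = (-5)² = 25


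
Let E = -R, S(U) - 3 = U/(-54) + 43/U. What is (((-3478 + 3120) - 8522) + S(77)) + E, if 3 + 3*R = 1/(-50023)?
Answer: -1846349678959/207995634 ≈ -8876.9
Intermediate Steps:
S(U) = 3 + 43/U - U/54 (S(U) = 3 + (U/(-54) + 43/U) = 3 + (U*(-1/54) + 43/U) = 3 + (-U/54 + 43/U) = 3 + (43/U - U/54) = 3 + 43/U - U/54)
R = -150070/150069 (R = -1 + (⅓)/(-50023) = -1 + (⅓)*(-1/50023) = -1 - 1/150069 = -150070/150069 ≈ -1.0000)
E = 150070/150069 (E = -1*(-150070/150069) = 150070/150069 ≈ 1.0000)
(((-3478 + 3120) - 8522) + S(77)) + E = (((-3478 + 3120) - 8522) + (3 + 43/77 - 1/54*77)) + 150070/150069 = ((-358 - 8522) + (3 + 43*(1/77) - 77/54)) + 150070/150069 = (-8880 + (3 + 43/77 - 77/54)) + 150070/150069 = (-8880 + 8867/4158) + 150070/150069 = -36914173/4158 + 150070/150069 = -1846349678959/207995634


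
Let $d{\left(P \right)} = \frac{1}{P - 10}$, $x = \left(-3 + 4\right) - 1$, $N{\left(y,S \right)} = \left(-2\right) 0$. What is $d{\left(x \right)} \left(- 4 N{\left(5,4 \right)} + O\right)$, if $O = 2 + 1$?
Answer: $- \frac{3}{10} \approx -0.3$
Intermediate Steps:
$N{\left(y,S \right)} = 0$
$O = 3$
$x = 0$ ($x = 1 - 1 = 0$)
$d{\left(P \right)} = \frac{1}{-10 + P}$
$d{\left(x \right)} \left(- 4 N{\left(5,4 \right)} + O\right) = \frac{\left(-4\right) 0 + 3}{-10 + 0} = \frac{0 + 3}{-10} = \left(- \frac{1}{10}\right) 3 = - \frac{3}{10}$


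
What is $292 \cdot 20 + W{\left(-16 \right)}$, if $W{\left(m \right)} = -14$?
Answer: $5826$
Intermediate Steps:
$292 \cdot 20 + W{\left(-16 \right)} = 292 \cdot 20 - 14 = 5840 - 14 = 5826$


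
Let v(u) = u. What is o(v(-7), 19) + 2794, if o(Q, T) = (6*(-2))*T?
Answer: 2566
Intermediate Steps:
o(Q, T) = -12*T
o(v(-7), 19) + 2794 = -12*19 + 2794 = -228 + 2794 = 2566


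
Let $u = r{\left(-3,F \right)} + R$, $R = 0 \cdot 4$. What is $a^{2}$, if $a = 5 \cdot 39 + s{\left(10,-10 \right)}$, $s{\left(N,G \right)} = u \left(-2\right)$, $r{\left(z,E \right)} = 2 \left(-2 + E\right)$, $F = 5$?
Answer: $33489$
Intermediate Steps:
$R = 0$
$r{\left(z,E \right)} = -4 + 2 E$
$u = 6$ ($u = \left(-4 + 2 \cdot 5\right) + 0 = \left(-4 + 10\right) + 0 = 6 + 0 = 6$)
$s{\left(N,G \right)} = -12$ ($s{\left(N,G \right)} = 6 \left(-2\right) = -12$)
$a = 183$ ($a = 5 \cdot 39 - 12 = 195 - 12 = 183$)
$a^{2} = 183^{2} = 33489$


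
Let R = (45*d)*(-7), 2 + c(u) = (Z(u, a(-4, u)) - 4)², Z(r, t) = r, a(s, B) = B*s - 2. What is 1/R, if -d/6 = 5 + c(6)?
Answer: 1/13230 ≈ 7.5586e-5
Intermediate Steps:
a(s, B) = -2 + B*s
c(u) = -2 + (-4 + u)² (c(u) = -2 + (u - 4)² = -2 + (-4 + u)²)
d = -42 (d = -6*(5 + (-2 + (-4 + 6)²)) = -6*(5 + (-2 + 2²)) = -6*(5 + (-2 + 4)) = -6*(5 + 2) = -6*7 = -42)
R = 13230 (R = (45*(-42))*(-7) = -1890*(-7) = 13230)
1/R = 1/13230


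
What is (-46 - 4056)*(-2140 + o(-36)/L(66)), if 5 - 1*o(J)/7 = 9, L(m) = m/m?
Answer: 8893136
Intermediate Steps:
L(m) = 1
o(J) = -28 (o(J) = 35 - 7*9 = 35 - 63 = -28)
(-46 - 4056)*(-2140 + o(-36)/L(66)) = (-46 - 4056)*(-2140 - 28/1) = -4102*(-2140 - 28*1) = -4102*(-2140 - 28) = -4102*(-2168) = 8893136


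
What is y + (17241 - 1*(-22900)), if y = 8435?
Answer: 48576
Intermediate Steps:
y + (17241 - 1*(-22900)) = 8435 + (17241 - 1*(-22900)) = 8435 + (17241 + 22900) = 8435 + 40141 = 48576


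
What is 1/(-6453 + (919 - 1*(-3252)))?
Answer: -1/2282 ≈ -0.00043821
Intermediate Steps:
1/(-6453 + (919 - 1*(-3252))) = 1/(-6453 + (919 + 3252)) = 1/(-6453 + 4171) = 1/(-2282) = -1/2282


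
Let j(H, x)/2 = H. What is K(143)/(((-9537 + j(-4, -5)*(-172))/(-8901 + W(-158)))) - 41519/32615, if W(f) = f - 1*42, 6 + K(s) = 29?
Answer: 6488233086/266171015 ≈ 24.376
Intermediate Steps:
K(s) = 23 (K(s) = -6 + 29 = 23)
j(H, x) = 2*H
W(f) = -42 + f (W(f) = f - 42 = -42 + f)
K(143)/(((-9537 + j(-4, -5)*(-172))/(-8901 + W(-158)))) - 41519/32615 = 23/(((-9537 + (2*(-4))*(-172))/(-8901 + (-42 - 158)))) - 41519/32615 = 23/(((-9537 - 8*(-172))/(-8901 - 200))) - 41519*1/32615 = 23/(((-9537 + 1376)/(-9101))) - 41519/32615 = 23/((-8161*(-1/9101))) - 41519/32615 = 23/(8161/9101) - 41519/32615 = 23*(9101/8161) - 41519/32615 = 209323/8161 - 41519/32615 = 6488233086/266171015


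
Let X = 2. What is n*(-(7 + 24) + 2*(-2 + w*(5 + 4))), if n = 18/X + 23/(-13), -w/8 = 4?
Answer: -4418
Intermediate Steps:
w = -32 (w = -8*4 = -32)
n = 94/13 (n = 18/2 + 23/(-13) = 18*(½) + 23*(-1/13) = 9 - 23/13 = 94/13 ≈ 7.2308)
n*(-(7 + 24) + 2*(-2 + w*(5 + 4))) = 94*(-(7 + 24) + 2*(-2 - 32*(5 + 4)))/13 = 94*(-1*31 + 2*(-2 - 32*9))/13 = 94*(-31 + 2*(-2 - 288))/13 = 94*(-31 + 2*(-290))/13 = 94*(-31 - 580)/13 = (94/13)*(-611) = -4418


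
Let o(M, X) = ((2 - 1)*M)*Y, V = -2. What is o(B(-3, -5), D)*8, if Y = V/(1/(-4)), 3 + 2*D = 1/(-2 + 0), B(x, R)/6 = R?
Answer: -1920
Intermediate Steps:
B(x, R) = 6*R
D = -7/4 (D = -3/2 + 1/(2*(-2 + 0)) = -3/2 + (½)/(-2) = -3/2 + (½)*(-½) = -3/2 - ¼ = -7/4 ≈ -1.7500)
Y = 8 (Y = -2/(1/(-4)) = -2/(-¼) = -2*(-4) = 8)
o(M, X) = 8*M (o(M, X) = ((2 - 1)*M)*8 = (1*M)*8 = M*8 = 8*M)
o(B(-3, -5), D)*8 = (8*(6*(-5)))*8 = (8*(-30))*8 = -240*8 = -1920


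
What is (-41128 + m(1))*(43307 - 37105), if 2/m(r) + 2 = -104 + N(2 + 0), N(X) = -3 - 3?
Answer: -1020303867/4 ≈ -2.5508e+8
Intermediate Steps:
N(X) = -6
m(r) = -1/56 (m(r) = 2/(-2 + (-104 - 6)) = 2/(-2 - 110) = 2/(-112) = 2*(-1/112) = -1/56)
(-41128 + m(1))*(43307 - 37105) = (-41128 - 1/56)*(43307 - 37105) = -2303169/56*6202 = -1020303867/4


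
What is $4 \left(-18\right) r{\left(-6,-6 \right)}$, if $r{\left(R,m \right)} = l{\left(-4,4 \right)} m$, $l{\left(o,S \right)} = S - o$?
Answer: $3456$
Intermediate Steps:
$r{\left(R,m \right)} = 8 m$ ($r{\left(R,m \right)} = \left(4 - -4\right) m = \left(4 + 4\right) m = 8 m$)
$4 \left(-18\right) r{\left(-6,-6 \right)} = 4 \left(-18\right) 8 \left(-6\right) = \left(-72\right) \left(-48\right) = 3456$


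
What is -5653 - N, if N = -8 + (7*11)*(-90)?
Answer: 1285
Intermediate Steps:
N = -6938 (N = -8 + 77*(-90) = -8 - 6930 = -6938)
-5653 - N = -5653 - 1*(-6938) = -5653 + 6938 = 1285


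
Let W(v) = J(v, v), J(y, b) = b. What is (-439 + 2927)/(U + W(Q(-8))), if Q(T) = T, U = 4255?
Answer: 2488/4247 ≈ 0.58582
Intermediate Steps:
W(v) = v
(-439 + 2927)/(U + W(Q(-8))) = (-439 + 2927)/(4255 - 8) = 2488/4247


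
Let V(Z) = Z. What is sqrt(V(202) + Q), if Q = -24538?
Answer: 156*I ≈ 156.0*I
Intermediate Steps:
sqrt(V(202) + Q) = sqrt(202 - 24538) = sqrt(-24336) = 156*I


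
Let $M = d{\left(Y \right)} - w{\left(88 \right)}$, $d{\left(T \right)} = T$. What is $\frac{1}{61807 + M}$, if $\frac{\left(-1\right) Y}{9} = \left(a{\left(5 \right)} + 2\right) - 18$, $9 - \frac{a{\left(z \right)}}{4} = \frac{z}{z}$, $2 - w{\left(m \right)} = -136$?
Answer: $\frac{1}{61525} \approx 1.6254 \cdot 10^{-5}$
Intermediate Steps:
$w{\left(m \right)} = 138$ ($w{\left(m \right)} = 2 - -136 = 2 + 136 = 138$)
$a{\left(z \right)} = 32$ ($a{\left(z \right)} = 36 - 4 \frac{z}{z} = 36 - 4 = 32$)
$Y = -144$ ($Y = - 9 \left(\left(32 + 2\right) - 18\right) = - 9 \left(34 - 18\right) = \left(-9\right) 16 = -144$)
$M = -282$ ($M = -144 - 138 = -282$)
$\frac{1}{61807 + M} = \frac{1}{61807 - 282} = \frac{1}{61525}$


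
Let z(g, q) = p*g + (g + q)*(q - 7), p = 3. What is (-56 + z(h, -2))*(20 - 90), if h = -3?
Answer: 1400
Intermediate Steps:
z(g, q) = 3*g + (-7 + q)*(g + q) (z(g, q) = 3*g + (g + q)*(q - 7) = 3*g + (g + q)*(-7 + q) = 3*g + (-7 + q)*(g + q))
(-56 + z(h, -2))*(20 - 90) = (-56 + ((-2)**2 - 7*(-2) - 4*(-3) - 3*(-2)))*(20 - 90) = (-56 + (4 + 14 + 12 + 6))*(-70) = (-56 + 36)*(-70) = -20*(-70) = 1400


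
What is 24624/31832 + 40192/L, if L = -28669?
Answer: -71680786/114073951 ≈ -0.62837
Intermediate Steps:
24624/31832 + 40192/L = 24624/31832 + 40192/(-28669) = 24624*(1/31832) + 40192*(-1/28669) = 3078/3979 - 40192/28669 = -71680786/114073951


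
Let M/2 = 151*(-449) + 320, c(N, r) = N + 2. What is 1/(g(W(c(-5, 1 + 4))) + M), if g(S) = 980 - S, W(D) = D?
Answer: -1/133975 ≈ -7.4641e-6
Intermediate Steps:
c(N, r) = 2 + N
M = -134958 (M = 2*(151*(-449) + 320) = 2*(-67799 + 320) = 2*(-67479) = -134958)
1/(g(W(c(-5, 1 + 4))) + M) = 1/((980 - (2 - 5)) - 134958) = 1/((980 - 1*(-3)) - 134958) = 1/((980 + 3) - 134958) = 1/(983 - 134958) = 1/(-133975) = -1/133975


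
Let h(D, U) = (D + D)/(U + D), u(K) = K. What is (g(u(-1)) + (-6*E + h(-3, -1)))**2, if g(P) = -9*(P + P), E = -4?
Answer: 7569/4 ≈ 1892.3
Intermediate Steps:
h(D, U) = 2*D/(D + U) (h(D, U) = (2*D)/(D + U) = 2*D/(D + U))
g(P) = -18*P
(g(u(-1)) + (-6*E + h(-3, -1)))**2 = (-18*(-1) + (-6*(-4) + 2*(-3)/(-3 - 1)))**2 = (18 + (24 + 2*(-3)/(-4)))**2 = (18 + (24 + 2*(-3)*(-1/4)))**2 = (18 + (24 + 3/2))**2 = (18 + 51/2)**2 = (87/2)**2 = 7569/4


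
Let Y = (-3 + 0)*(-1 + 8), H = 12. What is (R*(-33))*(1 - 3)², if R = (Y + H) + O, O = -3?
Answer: 1584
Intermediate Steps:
Y = -21 (Y = -3*7 = -21)
R = -12 (R = (-21 + 12) - 3 = -9 - 3 = -12)
(R*(-33))*(1 - 3)² = (-12*(-33))*(1 - 3)² = 396*(-2)² = 396*4 = 1584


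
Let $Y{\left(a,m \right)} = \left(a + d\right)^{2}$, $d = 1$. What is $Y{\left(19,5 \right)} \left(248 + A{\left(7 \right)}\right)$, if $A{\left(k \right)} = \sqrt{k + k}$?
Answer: $99200 + 400 \sqrt{14} \approx 1.007 \cdot 10^{5}$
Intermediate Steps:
$A{\left(k \right)} = \sqrt{2} \sqrt{k}$ ($A{\left(k \right)} = \sqrt{2 k} = \sqrt{2} \sqrt{k}$)
$Y{\left(a,m \right)} = \left(1 + a\right)^{2}$ ($Y{\left(a,m \right)} = \left(a + 1\right)^{2} = \left(1 + a\right)^{2}$)
$Y{\left(19,5 \right)} \left(248 + A{\left(7 \right)}\right) = \left(1 + 19\right)^{2} \left(248 + \sqrt{2} \sqrt{7}\right) = 20^{2} \left(248 + \sqrt{14}\right) = 400 \left(248 + \sqrt{14}\right) = 99200 + 400 \sqrt{14}$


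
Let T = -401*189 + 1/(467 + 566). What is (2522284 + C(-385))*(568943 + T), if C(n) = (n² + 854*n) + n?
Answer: 1192741291282722/1033 ≈ 1.1546e+12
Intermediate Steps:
T = -78290036/1033 (T = -75789 + 1/1033 = -78290036/1033 ≈ -75789.)
C(n) = n² + 855*n
(2522284 + C(-385))*(568943 + T) = (2522284 - 385*(855 - 385))*(568943 - 78290036/1033) = (2522284 - 385*470)*(509428083/1033) = (2522284 - 180950)*(509428083/1033) = 2341334*(509428083/1033) = 1192741291282722/1033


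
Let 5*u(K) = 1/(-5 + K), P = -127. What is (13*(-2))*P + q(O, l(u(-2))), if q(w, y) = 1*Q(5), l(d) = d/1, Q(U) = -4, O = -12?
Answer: 3298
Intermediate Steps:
u(K) = 1/(5*(-5 + K))
l(d) = d (l(d) = d*1 = d)
q(w, y) = -4 (q(w, y) = 1*(-4) = -4)
(13*(-2))*P + q(O, l(u(-2))) = (13*(-2))*(-127) - 4 = -26*(-127) - 4 = 3302 - 4 = 3298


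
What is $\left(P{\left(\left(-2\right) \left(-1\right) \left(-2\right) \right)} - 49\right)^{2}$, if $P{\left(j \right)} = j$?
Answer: $2809$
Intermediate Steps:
$\left(P{\left(\left(-2\right) \left(-1\right) \left(-2\right) \right)} - 49\right)^{2} = \left(\left(-2\right) \left(-1\right) \left(-2\right) - 49\right)^{2} = \left(2 \left(-2\right) - 49\right)^{2} = \left(-4 - 49\right)^{2} = \left(-53\right)^{2} = 2809$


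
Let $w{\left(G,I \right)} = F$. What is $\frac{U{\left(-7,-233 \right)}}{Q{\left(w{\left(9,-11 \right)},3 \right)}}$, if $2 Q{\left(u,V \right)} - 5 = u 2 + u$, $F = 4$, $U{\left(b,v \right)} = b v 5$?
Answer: $\frac{16310}{17} \approx 959.41$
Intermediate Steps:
$U{\left(b,v \right)} = 5 b v$
$w{\left(G,I \right)} = 4$
$Q{\left(u,V \right)} = \frac{5}{2} + \frac{3 u}{2}$ ($Q{\left(u,V \right)} = \frac{5}{2} + \frac{u 2 + u}{2} = \frac{5}{2} + \frac{2 u + u}{2} = \frac{5}{2} + \frac{3 u}{2}$)
$\frac{U{\left(-7,-233 \right)}}{Q{\left(w{\left(9,-11 \right)},3 \right)}} = \frac{5 \left(-7\right) \left(-233\right)}{\frac{5}{2} + \frac{3}{2} \cdot 4} = \frac{8155}{\frac{5}{2} + 6} = \frac{8155}{\frac{17}{2}} = 8155 \cdot \frac{2}{17} = \frac{16310}{17}$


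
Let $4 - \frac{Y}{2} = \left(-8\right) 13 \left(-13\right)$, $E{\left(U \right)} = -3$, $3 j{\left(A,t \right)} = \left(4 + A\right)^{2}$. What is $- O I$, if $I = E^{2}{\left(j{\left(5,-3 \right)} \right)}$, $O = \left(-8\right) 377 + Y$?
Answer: $51408$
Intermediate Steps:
$j{\left(A,t \right)} = \frac{\left(4 + A\right)^{2}}{3}$
$Y = -2696$ ($Y = 8 - 2 \left(-8\right) 13 \left(-13\right) = 8 - 2 \left(\left(-104\right) \left(-13\right)\right) = 8 - 2704 = -2696$)
$O = -5712$ ($O = \left(-8\right) 377 - 2696 = -3016 - 2696 = -5712$)
$I = 9$ ($I = \left(-3\right)^{2} = 9$)
$- O I = \left(-1\right) \left(-5712\right) 9 = 5712 \cdot 9 = 51408$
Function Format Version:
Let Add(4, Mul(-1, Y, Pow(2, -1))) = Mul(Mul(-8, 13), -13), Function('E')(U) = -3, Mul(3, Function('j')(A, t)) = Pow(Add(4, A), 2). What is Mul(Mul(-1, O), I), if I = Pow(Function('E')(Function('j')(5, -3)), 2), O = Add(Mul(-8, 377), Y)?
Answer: 51408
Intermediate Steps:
Function('j')(A, t) = Mul(Rational(1, 3), Pow(Add(4, A), 2))
Y = -2696 (Y = Add(8, Mul(-2, Mul(Mul(-8, 13), -13))) = Add(8, Mul(-2, Mul(-104, -13))) = Add(8, Mul(-2, 1352)) = Add(8, -2704) = -2696)
O = -5712 (O = Add(Mul(-8, 377), -2696) = Add(-3016, -2696) = -5712)
I = 9 (I = Pow(-3, 2) = 9)
Mul(Mul(-1, O), I) = Mul(Mul(-1, -5712), 9) = Mul(5712, 9) = 51408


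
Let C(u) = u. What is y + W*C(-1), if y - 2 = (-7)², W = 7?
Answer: 44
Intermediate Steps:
y = 51 (y = 2 + (-7)² = 2 + 49 = 51)
y + W*C(-1) = 51 + 7*(-1) = 51 - 7 = 44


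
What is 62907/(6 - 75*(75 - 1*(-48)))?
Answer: -20969/3073 ≈ -6.8236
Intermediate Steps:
62907/(6 - 75*(75 - 1*(-48))) = 62907/(6 - 75*(75 + 48)) = 62907/(6 - 75*123) = 62907/(6 - 9225) = 62907/(-9219) = 62907*(-1/9219) = -20969/3073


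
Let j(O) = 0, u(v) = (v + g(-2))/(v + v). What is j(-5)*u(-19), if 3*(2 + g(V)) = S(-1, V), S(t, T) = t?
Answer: 0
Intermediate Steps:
g(V) = -7/3 (g(V) = -2 + (⅓)*(-1) = -2 - ⅓ = -7/3)
u(v) = (-7/3 + v)/(2*v) (u(v) = (v - 7/3)/(v + v) = (-7/3 + v)/((2*v)) = (-7/3 + v)*(1/(2*v)) = (-7/3 + v)/(2*v))
j(-5)*u(-19) = 0*((⅙)*(-7 + 3*(-19))/(-19)) = 0*((⅙)*(-1/19)*(-7 - 57)) = 0*((⅙)*(-1/19)*(-64)) = 0*(32/57) = 0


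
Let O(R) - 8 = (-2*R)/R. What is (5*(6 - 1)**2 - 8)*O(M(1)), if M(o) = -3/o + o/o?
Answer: 702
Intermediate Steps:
M(o) = 1 - 3/o (M(o) = -3/o + 1 = 1 - 3/o)
O(R) = 6 (O(R) = 8 + (-2*R)/R = 8 - 2 = 6)
(5*(6 - 1)**2 - 8)*O(M(1)) = (5*(6 - 1)**2 - 8)*6 = (5*5**2 - 8)*6 = (5*25 - 8)*6 = (125 - 8)*6 = 117*6 = 702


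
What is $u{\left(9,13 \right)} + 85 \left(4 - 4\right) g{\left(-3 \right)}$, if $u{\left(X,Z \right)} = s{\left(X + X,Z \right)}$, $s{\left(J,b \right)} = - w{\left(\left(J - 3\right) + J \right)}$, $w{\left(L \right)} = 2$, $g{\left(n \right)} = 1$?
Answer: $-2$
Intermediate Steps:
$s{\left(J,b \right)} = -2$ ($s{\left(J,b \right)} = \left(-1\right) 2 = -2$)
$u{\left(X,Z \right)} = -2$
$u{\left(9,13 \right)} + 85 \left(4 - 4\right) g{\left(-3 \right)} = -2 + 85 \left(4 - 4\right) 1 = -2 + 85 \cdot 0 \cdot 1 = -2 + 85 \cdot 0 = -2 + 0 = -2$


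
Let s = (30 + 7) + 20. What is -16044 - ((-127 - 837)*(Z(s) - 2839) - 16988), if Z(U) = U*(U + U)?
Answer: 3528220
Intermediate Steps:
s = 57 (s = 37 + 20 = 57)
Z(U) = 2*U**2 (Z(U) = U*(2*U) = 2*U**2)
-16044 - ((-127 - 837)*(Z(s) - 2839) - 16988) = -16044 - ((-127 - 837)*(2*57**2 - 2839) - 16988) = -16044 - (-964*(2*3249 - 2839) - 16988) = -16044 - (-964*(6498 - 2839) - 16988) = -16044 - (-964*3659 - 16988) = -16044 - (-3527276 - 16988) = -16044 - 1*(-3544264) = -16044 + 3544264 = 3528220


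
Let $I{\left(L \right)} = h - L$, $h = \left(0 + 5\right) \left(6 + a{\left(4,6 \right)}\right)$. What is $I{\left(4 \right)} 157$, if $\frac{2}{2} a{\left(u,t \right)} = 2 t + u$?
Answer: $16642$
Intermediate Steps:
$a{\left(u,t \right)} = u + 2 t$ ($a{\left(u,t \right)} = 2 t + u = u + 2 t$)
$h = 110$ ($h = \left(0 + 5\right) \left(6 + \left(4 + 2 \cdot 6\right)\right) = 5 \left(6 + \left(4 + 12\right)\right) = 5 \left(6 + 16\right) = 5 \cdot 22 = 110$)
$I{\left(L \right)} = 110 - L$
$I{\left(4 \right)} 157 = \left(110 - 4\right) 157 = 106 \cdot 157 = 16642$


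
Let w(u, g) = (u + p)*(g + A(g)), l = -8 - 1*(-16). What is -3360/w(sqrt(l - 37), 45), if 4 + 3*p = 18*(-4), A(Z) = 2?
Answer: 766080/283739 + 30240*I*sqrt(29)/283739 ≈ 2.6999 + 0.57393*I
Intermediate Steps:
p = -76/3 (p = -4/3 + (18*(-4))/3 = -4/3 + (1/3)*(-72) = -4/3 - 24 = -76/3 ≈ -25.333)
l = 8 (l = -8 + 16 = 8)
w(u, g) = (2 + g)*(-76/3 + u) (w(u, g) = (u - 76/3)*(g + 2) = (-76/3 + u)*(2 + g) = (2 + g)*(-76/3 + u))
-3360/w(sqrt(l - 37), 45) = -3360/(-152/3 + 2*sqrt(8 - 37) - 76/3*45 + 45*sqrt(8 - 37)) = -3360/(-152/3 + 2*sqrt(-29) - 1140 + 45*sqrt(-29)) = -3360/(-152/3 + 2*(I*sqrt(29)) - 1140 + 45*(I*sqrt(29))) = -3360/(-152/3 + 2*I*sqrt(29) - 1140 + 45*I*sqrt(29)) = -3360/(-3572/3 + 47*I*sqrt(29))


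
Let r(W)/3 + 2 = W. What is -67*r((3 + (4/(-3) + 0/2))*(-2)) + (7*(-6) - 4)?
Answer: 1026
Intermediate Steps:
r(W) = -6 + 3*W
-67*r((3 + (4/(-3) + 0/2))*(-2)) + (7*(-6) - 4) = -67*(-6 + 3*((3 + (4/(-3) + 0/2))*(-2))) + (7*(-6) - 4) = -67*(-6 + 3*((3 + (4*(-⅓) + 0*(½)))*(-2))) + (-42 - 4) = -67*(-6 + 3*((3 + (-4/3 + 0))*(-2))) - 46 = -67*(-6 + 3*((3 - 4/3)*(-2))) - 46 = -67*(-6 + 3*((5/3)*(-2))) - 46 = -67*(-6 + 3*(-10/3)) - 46 = -67*(-6 - 10) - 46 = -67*(-16) - 46 = 1072 - 46 = 1026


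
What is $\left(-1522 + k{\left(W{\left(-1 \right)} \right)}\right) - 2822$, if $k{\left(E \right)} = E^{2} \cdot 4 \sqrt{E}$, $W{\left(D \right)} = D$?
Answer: $-4344 + 4 i \approx -4344.0 + 4.0 i$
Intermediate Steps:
$k{\left(E \right)} = 4 E^{\frac{5}{2}}$ ($k{\left(E \right)} = 4 E^{2} \sqrt{E} = 4 E^{\frac{5}{2}}$)
$\left(-1522 + k{\left(W{\left(-1 \right)} \right)}\right) - 2822 = \left(-1522 + 4 \left(-1\right)^{\frac{5}{2}}\right) - 2822 = \left(-1522 + 4 i\right) - 2822 = -4344 + 4 i$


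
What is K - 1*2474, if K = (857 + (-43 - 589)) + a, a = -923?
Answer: -3172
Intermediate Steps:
K = -698 (K = (857 + (-43 - 589)) - 923 = (857 - 632) - 923 = 225 - 923 = -698)
K - 1*2474 = -698 - 1*2474 = -698 - 2474 = -3172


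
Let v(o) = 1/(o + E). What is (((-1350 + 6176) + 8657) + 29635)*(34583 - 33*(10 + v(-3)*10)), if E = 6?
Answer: 1472177874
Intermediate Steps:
v(o) = 1/(6 + o) (v(o) = 1/(o + 6) = 1/(6 + o))
(((-1350 + 6176) + 8657) + 29635)*(34583 - 33*(10 + v(-3)*10)) = (((-1350 + 6176) + 8657) + 29635)*(34583 - 33*(10 + 10/(6 - 3))) = ((4826 + 8657) + 29635)*(34583 - 33*(10 + 10/3)) = (13483 + 29635)*(34583 - 33*(10 + (⅓)*10)) = 43118*(34583 - 33*(10 + 10/3)) = 43118*(34583 - 33*40/3) = 43118*(34583 - 440) = 43118*34143 = 1472177874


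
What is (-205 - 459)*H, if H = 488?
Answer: -324032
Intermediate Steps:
(-205 - 459)*H = (-205 - 459)*488 = -664*488 = -324032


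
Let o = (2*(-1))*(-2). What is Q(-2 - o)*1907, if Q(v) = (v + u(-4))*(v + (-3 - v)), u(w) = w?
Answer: 57210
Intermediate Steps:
o = 4 (o = -2*(-2) = 4)
Q(v) = 12 - 3*v (Q(v) = (v - 4)*(v + (-3 - v)) = (-4 + v)*(-3) = 12 - 3*v)
Q(-2 - o)*1907 = (12 - 3*(-2 - 1*4))*1907 = (12 - 3*(-2 - 4))*1907 = (12 - 3*(-6))*1907 = (12 + 18)*1907 = 30*1907 = 57210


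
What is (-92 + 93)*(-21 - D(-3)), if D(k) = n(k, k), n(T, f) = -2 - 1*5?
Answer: -14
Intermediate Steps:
n(T, f) = -7 (n(T, f) = -2 - 5 = -7)
D(k) = -7
(-92 + 93)*(-21 - D(-3)) = (-92 + 93)*(-21 - 1*(-7)) = 1*(-21 + 7) = 1*(-14) = -14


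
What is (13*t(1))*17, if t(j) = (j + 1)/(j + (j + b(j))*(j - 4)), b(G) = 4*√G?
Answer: -221/7 ≈ -31.571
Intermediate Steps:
t(j) = (1 + j)/(j + (-4 + j)*(j + 4*√j)) (t(j) = (j + 1)/(j + (j + 4*√j)*(j - 4)) = (1 + j)/(j + (j + 4*√j)*(-4 + j)) = (1 + j)/(j + (-4 + j)*(j + 4*√j)))
(13*t(1))*17 = (13*((1 + 1)/(1² - 16*√1 - 3*1 + 4*1^(3/2))))*17 = (13*(2/(1 - 16*1 - 3 + 4*1)))*17 = (13*(2/(1 - 16 - 3 + 4)))*17 = (13*(2/(-14)))*17 = (13*(-1/14*2))*17 = (13*(-⅐))*17 = -13/7*17 = -221/7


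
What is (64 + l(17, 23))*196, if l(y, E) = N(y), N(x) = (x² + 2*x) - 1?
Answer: 75656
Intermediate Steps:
N(x) = -1 + x² + 2*x
l(y, E) = -1 + y² + 2*y
(64 + l(17, 23))*196 = (64 + (-1 + 17² + 2*17))*196 = (64 + (-1 + 289 + 34))*196 = (64 + 322)*196 = 386*196 = 75656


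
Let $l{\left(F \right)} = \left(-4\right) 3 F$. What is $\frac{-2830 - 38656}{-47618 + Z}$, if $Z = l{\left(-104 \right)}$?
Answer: $\frac{20743}{23185} \approx 0.89467$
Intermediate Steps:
$l{\left(F \right)} = - 12 F$
$Z = 1248$ ($Z = \left(-12\right) \left(-104\right) = 1248$)
$\frac{-2830 - 38656}{-47618 + Z} = \frac{-2830 - 38656}{-47618 + 1248} = - \frac{41486}{-46370} = \left(-41486\right) \left(- \frac{1}{46370}\right) = \frac{20743}{23185}$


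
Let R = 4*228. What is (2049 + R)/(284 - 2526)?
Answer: -2961/2242 ≈ -1.3207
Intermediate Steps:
R = 912
(2049 + R)/(284 - 2526) = (2049 + 912)/(284 - 2526) = 2961/(-2242) = 2961*(-1/2242) = -2961/2242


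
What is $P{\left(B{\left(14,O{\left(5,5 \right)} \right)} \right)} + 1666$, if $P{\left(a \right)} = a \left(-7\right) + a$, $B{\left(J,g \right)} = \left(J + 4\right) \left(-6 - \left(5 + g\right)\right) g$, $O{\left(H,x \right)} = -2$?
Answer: $-278$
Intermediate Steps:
$B{\left(J,g \right)} = g \left(-11 - g\right) \left(4 + J\right)$ ($B{\left(J,g \right)} = \left(4 + J\right) \left(-11 - g\right) g = \left(-11 - g\right) \left(4 + J\right) g = g \left(-11 - g\right) \left(4 + J\right)$)
$P{\left(a \right)} = - 6 a$ ($P{\left(a \right)} = - 7 a + a = - 6 a$)
$P{\left(B{\left(14,O{\left(5,5 \right)} \right)} \right)} + 1666 = - 6 \left(\left(-1\right) \left(-2\right) \left(44 + 4 \left(-2\right) + 11 \cdot 14 + 14 \left(-2\right)\right)\right) + 1666 = - 6 \left(\left(-1\right) \left(-2\right) \left(44 - 8 + 154 - 28\right)\right) + 1666 = - 6 \left(\left(-1\right) \left(-2\right) 162\right) + 1666 = \left(-6\right) 324 + 1666 = -1944 + 1666 = -278$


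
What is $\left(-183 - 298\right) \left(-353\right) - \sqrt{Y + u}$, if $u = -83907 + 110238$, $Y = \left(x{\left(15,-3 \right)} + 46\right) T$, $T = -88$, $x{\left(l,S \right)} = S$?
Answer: $169793 - \sqrt{22547} \approx 1.6964 \cdot 10^{5}$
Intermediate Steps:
$Y = -3784$ ($Y = \left(-3 + 46\right) \left(-88\right) = 43 \left(-88\right) = -3784$)
$u = 26331$
$\left(-183 - 298\right) \left(-353\right) - \sqrt{Y + u} = \left(-183 - 298\right) \left(-353\right) - \sqrt{-3784 + 26331} = \left(-481\right) \left(-353\right) - \sqrt{22547} = 169793 - \sqrt{22547}$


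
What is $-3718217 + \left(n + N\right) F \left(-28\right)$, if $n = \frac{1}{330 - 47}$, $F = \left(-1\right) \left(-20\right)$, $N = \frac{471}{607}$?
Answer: $- \frac{638794018477}{171781} \approx -3.7187 \cdot 10^{6}$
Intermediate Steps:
$N = \frac{471}{607}$ ($N = 471 \cdot \frac{1}{607} = \frac{471}{607} \approx 0.77595$)
$F = 20$
$n = \frac{1}{283} \approx 0.0035336$
$-3718217 + \left(n + N\right) F \left(-28\right) = -3718217 + \left(\frac{1}{283} + \frac{471}{607}\right) 20 \left(-28\right) = -3718217 + \frac{133900}{171781} \left(-560\right) = -3718217 - \frac{74984000}{171781} = - \frac{638794018477}{171781}$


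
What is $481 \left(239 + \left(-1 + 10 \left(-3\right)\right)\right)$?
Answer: $100048$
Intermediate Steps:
$481 \left(239 + \left(-1 + 10 \left(-3\right)\right)\right) = 481 \left(239 - 31\right) = 481 \cdot 208 = 100048$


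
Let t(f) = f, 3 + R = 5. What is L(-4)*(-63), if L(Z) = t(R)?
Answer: -126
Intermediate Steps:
R = 2 (R = -3 + 5 = 2)
L(Z) = 2
L(-4)*(-63) = 2*(-63) = -126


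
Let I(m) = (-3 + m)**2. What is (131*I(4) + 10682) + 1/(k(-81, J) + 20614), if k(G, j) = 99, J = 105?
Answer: 223969670/20713 ≈ 10813.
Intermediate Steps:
(131*I(4) + 10682) + 1/(k(-81, J) + 20614) = (131*(-3 + 4)**2 + 10682) + 1/(99 + 20614) = (131*1**2 + 10682) + 1/20713 = (131*1 + 10682) + 1/20713 = (131 + 10682) + 1/20713 = 10813 + 1/20713 = 223969670/20713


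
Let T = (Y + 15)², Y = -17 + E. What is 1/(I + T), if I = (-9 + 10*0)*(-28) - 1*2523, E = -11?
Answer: -1/2102 ≈ -0.00047574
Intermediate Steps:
Y = -28 (Y = -17 - 11 = -28)
I = -2271 (I = (-9 + 0)*(-28) - 2523 = -9*(-28) - 2523 = 252 - 2523 = -2271)
T = 169 (T = (-28 + 15)² = (-13)² = 169)
1/(I + T) = 1/(-2271 + 169) = 1/(-2102) = -1/2102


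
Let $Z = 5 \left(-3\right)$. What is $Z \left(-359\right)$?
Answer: $5385$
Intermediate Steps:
$Z = -15$
$Z \left(-359\right) = \left(-15\right) \left(-359\right) = 5385$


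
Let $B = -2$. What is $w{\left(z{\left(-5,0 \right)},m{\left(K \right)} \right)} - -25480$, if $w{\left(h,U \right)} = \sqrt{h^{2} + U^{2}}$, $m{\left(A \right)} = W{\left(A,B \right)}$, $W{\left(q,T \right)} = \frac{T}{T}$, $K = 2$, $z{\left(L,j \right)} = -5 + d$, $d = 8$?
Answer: $25480 + \sqrt{10} \approx 25483.0$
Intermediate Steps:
$z{\left(L,j \right)} = 3$ ($z{\left(L,j \right)} = -5 + 8 = 3$)
$W{\left(q,T \right)} = 1$
$m{\left(A \right)} = 1$
$w{\left(h,U \right)} = \sqrt{U^{2} + h^{2}}$
$w{\left(z{\left(-5,0 \right)},m{\left(K \right)} \right)} - -25480 = \sqrt{1^{2} + 3^{2}} - -25480 = \sqrt{1 + 9} + 25480 = \sqrt{10} + 25480 = 25480 + \sqrt{10}$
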